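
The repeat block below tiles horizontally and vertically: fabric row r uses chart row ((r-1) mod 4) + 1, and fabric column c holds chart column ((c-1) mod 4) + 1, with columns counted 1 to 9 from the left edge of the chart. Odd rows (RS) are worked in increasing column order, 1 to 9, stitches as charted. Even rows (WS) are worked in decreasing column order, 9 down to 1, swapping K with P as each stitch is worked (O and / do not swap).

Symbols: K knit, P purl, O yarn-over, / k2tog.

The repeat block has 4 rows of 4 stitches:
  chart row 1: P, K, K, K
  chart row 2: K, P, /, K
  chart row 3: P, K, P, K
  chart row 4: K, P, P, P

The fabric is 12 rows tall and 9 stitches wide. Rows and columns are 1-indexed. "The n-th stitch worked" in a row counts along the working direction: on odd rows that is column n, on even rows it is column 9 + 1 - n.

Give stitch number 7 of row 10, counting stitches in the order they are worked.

For row 10: chart row = ((10-1) mod 4) + 1 = 2; this is a WS (even) row.
Chart row 2 tiled across columns 1-9: K P / K K P / K K
WS row: flip the tiled sequence (start at column 9) and apply K<->P; O and / stay.
Row 10 as worked: P P / K P P / K P
The 7th stitch worked is /.

== STITCH ==
/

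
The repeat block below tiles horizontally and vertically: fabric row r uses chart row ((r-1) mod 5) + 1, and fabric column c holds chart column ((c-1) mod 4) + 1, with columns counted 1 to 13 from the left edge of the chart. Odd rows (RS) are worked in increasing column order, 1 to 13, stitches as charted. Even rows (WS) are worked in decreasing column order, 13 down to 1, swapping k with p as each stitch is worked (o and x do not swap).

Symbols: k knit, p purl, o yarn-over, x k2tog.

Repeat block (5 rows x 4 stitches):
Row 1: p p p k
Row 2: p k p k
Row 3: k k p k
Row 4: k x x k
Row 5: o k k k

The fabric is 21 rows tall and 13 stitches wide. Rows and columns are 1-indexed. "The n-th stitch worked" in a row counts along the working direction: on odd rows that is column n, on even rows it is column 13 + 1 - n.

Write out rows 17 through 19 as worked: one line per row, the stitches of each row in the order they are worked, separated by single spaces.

Row 17: chart row 2, RS - tile across columns 1-13 and work as-is.
Row 18: chart row 3, WS - tiled (columns 1-13): k k p k k k p k k k p k k; work from column 13 back to 1 with k<->p swapped.
Row 19: chart row 4, RS - tile across columns 1-13 and work as-is.

Rows as worked:
p k p k p k p k p k p k p
p p k p p p k p p p k p p
k x x k k x x k k x x k k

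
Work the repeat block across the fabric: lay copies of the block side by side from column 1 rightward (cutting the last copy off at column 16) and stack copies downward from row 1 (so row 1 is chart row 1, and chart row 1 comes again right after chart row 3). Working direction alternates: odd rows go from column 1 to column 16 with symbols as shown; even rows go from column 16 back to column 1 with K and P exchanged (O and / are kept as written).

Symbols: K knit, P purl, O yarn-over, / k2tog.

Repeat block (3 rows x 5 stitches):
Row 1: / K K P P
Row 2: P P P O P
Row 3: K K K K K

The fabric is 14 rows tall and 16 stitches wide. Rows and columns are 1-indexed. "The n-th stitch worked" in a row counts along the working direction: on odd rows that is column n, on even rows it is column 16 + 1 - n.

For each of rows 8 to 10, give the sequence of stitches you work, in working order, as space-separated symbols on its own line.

== ROWS AS WORKED ==
K K O K K K K O K K K K O K K K
K K K K K K K K K K K K K K K K
/ K K P P / K K P P / K K P P /

Derivation:
Row 8: chart row 2, WS - tiled (columns 1-16): P P P O P P P P O P P P P O P P; work from column 16 back to 1 with K<->P swapped.
Row 9: chart row 3, RS - tile across columns 1-16 and work as-is.
Row 10: chart row 1, WS - tiled (columns 1-16): / K K P P / K K P P / K K P P /; work from column 16 back to 1 with K<->P swapped.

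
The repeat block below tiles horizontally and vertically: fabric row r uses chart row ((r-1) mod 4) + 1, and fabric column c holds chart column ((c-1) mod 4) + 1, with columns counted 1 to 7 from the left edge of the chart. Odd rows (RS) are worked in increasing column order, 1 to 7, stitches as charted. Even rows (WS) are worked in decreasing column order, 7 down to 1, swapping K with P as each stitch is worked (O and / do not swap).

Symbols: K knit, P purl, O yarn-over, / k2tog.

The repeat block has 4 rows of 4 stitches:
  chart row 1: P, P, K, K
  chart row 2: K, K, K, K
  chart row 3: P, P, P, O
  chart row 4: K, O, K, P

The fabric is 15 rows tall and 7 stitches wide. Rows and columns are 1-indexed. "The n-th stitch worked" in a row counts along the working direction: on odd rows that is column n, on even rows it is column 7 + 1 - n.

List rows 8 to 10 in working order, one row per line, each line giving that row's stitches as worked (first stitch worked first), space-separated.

Row 8: chart row 4, WS - tiled (columns 1-7): K O K P K O K; work from column 7 back to 1 with K<->P swapped.
Row 9: chart row 1, RS - tile across columns 1-7 and work as-is.
Row 10: chart row 2, WS - tiled (columns 1-7): K K K K K K K; work from column 7 back to 1 with K<->P swapped.

== ROWS AS WORKED ==
P O P K P O P
P P K K P P K
P P P P P P P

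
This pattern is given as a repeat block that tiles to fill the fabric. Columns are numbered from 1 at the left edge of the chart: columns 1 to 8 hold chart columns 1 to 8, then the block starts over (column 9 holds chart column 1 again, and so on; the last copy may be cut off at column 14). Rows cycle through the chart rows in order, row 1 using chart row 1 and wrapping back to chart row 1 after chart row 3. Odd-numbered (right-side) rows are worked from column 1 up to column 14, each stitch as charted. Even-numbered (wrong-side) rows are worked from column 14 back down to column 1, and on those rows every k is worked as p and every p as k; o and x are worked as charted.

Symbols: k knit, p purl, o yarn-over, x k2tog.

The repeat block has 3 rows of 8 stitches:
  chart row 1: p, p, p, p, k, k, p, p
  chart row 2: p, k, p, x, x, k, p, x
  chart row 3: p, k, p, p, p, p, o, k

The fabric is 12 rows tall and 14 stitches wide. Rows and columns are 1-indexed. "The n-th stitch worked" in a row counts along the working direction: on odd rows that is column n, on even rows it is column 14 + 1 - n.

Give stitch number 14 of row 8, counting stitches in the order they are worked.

Row 8: (8-1) mod 3 = 1, so use chart row 2. Even row -> WS.
Chart row 2 tiled across columns 1-14: p k p x x k p x p k p x x k
WS: work from column 14 back to column 1 (reverse the tiled row), swapping k<->p (o and x unchanged).
Row 8 as worked: p x x k p k x k p x x k p k
Stitch 14 in working order -> k

Stitch:
k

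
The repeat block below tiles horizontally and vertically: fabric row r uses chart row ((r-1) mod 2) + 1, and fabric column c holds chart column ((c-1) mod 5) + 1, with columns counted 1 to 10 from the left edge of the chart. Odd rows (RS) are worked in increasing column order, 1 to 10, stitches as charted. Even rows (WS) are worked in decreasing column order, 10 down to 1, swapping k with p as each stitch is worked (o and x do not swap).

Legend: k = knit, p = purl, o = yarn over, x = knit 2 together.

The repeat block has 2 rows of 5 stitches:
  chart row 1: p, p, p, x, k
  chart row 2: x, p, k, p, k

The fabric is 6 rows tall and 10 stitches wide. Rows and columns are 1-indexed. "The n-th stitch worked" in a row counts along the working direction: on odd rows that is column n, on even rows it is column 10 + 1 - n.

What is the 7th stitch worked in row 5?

Row 5 uses chart row ((5-1) mod 2)+1 = 1. Row 5 is odd, so RS.
Chart row 1 tiled across columns 1-10: p p p x k p p p x k
RS: work column 1 to column 10, symbols as charted — the tiled row is the row as worked.
Counting 7 along the worked row gives p.

Stitch:
p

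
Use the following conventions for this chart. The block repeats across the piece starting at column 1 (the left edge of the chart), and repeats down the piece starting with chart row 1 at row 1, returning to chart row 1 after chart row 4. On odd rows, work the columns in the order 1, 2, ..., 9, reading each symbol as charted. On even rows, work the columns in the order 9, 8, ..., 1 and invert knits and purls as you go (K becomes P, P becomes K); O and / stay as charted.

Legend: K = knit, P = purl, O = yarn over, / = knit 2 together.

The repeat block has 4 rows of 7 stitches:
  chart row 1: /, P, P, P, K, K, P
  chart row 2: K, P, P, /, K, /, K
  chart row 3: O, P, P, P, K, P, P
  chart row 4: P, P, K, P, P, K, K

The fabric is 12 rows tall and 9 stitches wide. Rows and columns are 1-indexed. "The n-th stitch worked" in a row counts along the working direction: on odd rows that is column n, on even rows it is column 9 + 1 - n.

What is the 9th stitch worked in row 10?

Row 10 uses chart row ((10-1) mod 4)+1 = 2. Row 10 is even, so WS.
Chart row 2 tiled across columns 1-9: K P P / K / K K P
WS: work from column 9 back to column 1 (reverse the tiled row), swapping K<->P (O and / unchanged).
Row 10 as worked: K P P / P / K K P
Counting 9 along the worked row gives P.

Result:
P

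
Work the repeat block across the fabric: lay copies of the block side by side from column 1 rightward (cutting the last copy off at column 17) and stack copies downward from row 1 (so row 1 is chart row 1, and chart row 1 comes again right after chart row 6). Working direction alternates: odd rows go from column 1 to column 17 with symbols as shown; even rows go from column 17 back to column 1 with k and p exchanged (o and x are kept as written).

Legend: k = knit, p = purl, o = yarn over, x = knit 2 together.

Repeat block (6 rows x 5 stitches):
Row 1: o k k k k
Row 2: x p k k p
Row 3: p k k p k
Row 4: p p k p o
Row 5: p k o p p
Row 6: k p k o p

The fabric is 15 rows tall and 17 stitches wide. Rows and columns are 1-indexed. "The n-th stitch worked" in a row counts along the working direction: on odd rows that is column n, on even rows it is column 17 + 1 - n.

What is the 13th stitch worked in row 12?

Result:
k

Derivation:
Row 12: (12-1) mod 6 = 5, so use chart row 6. Even row -> WS.
Chart row 6 tiled across columns 1-17: k p k o p k p k o p k p k o p k p
WS row: flip the tiled sequence (start at column 17) and apply k<->p; o and x stay.
Row 12 as worked: k p k o p k p k o p k p k o p k p
Stitch 13 in working order -> k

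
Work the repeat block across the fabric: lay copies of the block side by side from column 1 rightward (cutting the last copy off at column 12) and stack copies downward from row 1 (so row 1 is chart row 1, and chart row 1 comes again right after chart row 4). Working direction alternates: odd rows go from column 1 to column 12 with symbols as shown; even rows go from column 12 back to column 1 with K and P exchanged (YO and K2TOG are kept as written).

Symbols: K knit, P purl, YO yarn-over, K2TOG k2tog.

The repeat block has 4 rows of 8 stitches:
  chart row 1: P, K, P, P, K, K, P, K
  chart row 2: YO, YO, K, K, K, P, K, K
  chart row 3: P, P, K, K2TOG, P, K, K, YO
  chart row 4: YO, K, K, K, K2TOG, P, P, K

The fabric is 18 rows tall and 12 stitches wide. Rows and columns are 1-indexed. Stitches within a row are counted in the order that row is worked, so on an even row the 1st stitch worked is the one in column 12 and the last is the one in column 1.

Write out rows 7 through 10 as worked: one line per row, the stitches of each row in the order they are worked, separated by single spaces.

Row 7: chart row 3, RS - tile across columns 1-12 and work as-is.
Row 8: chart row 4, WS - tiled (columns 1-12): YO K K K K2TOG P P K YO K K K; work from column 12 back to 1 with K<->P swapped.
Row 9: chart row 1, RS - tile across columns 1-12 and work as-is.
Row 10: chart row 2, WS - tiled (columns 1-12): YO YO K K K P K K YO YO K K; work from column 12 back to 1 with K<->P swapped.

== ROWS AS WORKED ==
P P K K2TOG P K K YO P P K K2TOG
P P P YO P K K K2TOG P P P YO
P K P P K K P K P K P P
P P YO YO P P K P P P YO YO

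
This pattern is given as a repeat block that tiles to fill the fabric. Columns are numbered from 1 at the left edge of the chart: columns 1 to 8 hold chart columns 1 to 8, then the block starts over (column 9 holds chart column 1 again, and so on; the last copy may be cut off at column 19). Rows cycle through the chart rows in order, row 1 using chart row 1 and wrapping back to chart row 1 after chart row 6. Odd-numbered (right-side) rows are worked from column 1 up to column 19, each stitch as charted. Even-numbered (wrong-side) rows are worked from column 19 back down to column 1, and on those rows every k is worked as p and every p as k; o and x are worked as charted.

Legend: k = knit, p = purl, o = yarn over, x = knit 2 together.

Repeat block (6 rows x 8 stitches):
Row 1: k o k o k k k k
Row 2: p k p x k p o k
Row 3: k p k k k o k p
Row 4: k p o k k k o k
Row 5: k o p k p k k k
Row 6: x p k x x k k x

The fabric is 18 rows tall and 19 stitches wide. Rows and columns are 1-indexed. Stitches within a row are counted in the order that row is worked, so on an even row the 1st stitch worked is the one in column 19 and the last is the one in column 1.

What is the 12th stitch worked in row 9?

Row 9 uses chart row ((9-1) mod 6)+1 = 3. Row 9 is odd, so RS.
Chart row 3 tiled across columns 1-19: k p k k k o k p k p k k k o k p k p k
Right side: take the tiled row as-is (worked left to right from column 1).
Counting 12 along the worked row gives k.

== STITCH ==
k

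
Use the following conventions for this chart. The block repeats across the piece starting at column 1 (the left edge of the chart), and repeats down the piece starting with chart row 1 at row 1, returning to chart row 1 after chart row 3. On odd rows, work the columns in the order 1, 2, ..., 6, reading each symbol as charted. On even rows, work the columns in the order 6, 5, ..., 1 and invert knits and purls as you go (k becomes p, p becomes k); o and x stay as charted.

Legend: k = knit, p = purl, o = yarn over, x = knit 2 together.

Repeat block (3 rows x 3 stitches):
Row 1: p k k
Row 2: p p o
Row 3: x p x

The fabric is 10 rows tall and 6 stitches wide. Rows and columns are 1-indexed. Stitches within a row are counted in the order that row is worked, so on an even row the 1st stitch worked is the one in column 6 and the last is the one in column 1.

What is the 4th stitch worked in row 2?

Result:
o

Derivation:
Row 2 uses chart row ((2-1) mod 3)+1 = 2. Row 2 is even, so WS.
Chart row 2 tiled across columns 1-6: p p o p p o
WS: work from column 6 back to column 1 (reverse the tiled row), swapping k<->p (o and x unchanged).
Row 2 as worked: o k k o k k
The 4th stitch worked is o.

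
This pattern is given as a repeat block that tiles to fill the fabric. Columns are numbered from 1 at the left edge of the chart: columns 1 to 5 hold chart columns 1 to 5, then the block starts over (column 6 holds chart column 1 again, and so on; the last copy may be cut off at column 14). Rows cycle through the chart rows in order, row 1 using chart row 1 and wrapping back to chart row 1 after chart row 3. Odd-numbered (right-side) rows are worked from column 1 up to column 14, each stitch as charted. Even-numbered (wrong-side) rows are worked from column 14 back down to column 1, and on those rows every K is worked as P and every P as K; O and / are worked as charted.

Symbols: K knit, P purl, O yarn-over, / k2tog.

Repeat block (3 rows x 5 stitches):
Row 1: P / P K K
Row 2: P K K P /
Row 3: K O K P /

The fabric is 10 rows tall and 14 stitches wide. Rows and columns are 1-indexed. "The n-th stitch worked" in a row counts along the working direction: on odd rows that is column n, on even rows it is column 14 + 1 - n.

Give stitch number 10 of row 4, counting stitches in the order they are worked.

For row 4: chart row = ((4-1) mod 3) + 1 = 1; this is a WS (even) row.
Chart row 1 tiled across columns 1-14: P / P K K P / P K K P / P K
Wrong side: read the tiled row from column 14 down to 1 and exchange K with P (leave O, /).
Row 4 as worked: P K / K P P K / K P P K / K
The 10th stitch worked is P.

== STITCH ==
P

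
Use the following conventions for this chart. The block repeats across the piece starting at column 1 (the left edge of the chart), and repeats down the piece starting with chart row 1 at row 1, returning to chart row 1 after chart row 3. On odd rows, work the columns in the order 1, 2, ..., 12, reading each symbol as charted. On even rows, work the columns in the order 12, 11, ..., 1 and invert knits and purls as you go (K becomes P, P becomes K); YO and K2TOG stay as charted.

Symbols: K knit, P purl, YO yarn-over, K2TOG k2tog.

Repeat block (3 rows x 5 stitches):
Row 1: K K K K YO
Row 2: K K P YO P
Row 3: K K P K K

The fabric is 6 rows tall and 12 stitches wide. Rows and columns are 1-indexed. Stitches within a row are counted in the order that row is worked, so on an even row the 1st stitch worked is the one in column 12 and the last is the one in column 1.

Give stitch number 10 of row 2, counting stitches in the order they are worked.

Row 2 uses chart row ((2-1) mod 3)+1 = 2. Row 2 is even, so WS.
Chart row 2 tiled across columns 1-12: K K P YO P K K P YO P K K
Wrong side: read the tiled row from column 12 down to 1 and exchange K with P (leave YO, K2TOG).
Row 2 as worked: P P K YO K P P K YO K P P
Counting 10 along the worked row gives K.

== STITCH ==
K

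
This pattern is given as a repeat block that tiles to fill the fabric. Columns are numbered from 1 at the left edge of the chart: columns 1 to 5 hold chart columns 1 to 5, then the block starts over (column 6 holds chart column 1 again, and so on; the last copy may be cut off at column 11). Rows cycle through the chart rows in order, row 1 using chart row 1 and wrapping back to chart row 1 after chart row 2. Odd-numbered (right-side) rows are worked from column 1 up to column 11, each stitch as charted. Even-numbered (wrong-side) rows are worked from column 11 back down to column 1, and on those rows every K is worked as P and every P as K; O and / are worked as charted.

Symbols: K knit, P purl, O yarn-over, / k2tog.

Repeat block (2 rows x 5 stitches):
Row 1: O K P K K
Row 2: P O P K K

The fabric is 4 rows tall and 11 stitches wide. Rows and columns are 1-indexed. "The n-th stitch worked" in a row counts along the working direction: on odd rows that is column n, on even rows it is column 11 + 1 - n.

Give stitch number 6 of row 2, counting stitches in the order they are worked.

Row 2 uses chart row ((2-1) mod 2)+1 = 2. Row 2 is even, so WS.
Chart row 2 tiled across columns 1-11: P O P K K P O P K K P
WS row: flip the tiled sequence (start at column 11) and apply K<->P; O and / stay.
Row 2 as worked: K P P K O K P P K O K
The 6th stitch worked is K.

Stitch:
K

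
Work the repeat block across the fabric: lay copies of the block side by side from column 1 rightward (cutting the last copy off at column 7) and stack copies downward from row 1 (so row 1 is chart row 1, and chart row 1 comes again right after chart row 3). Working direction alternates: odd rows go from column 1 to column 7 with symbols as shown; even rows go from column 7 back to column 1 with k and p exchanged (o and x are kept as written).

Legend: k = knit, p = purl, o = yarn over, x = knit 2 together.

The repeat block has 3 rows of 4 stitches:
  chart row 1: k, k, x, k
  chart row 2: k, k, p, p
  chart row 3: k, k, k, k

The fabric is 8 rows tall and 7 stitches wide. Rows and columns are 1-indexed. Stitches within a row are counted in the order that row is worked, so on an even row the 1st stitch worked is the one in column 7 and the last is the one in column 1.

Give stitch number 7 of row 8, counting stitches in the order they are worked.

Stitch:
p

Derivation:
For row 8: chart row = ((8-1) mod 3) + 1 = 2; this is a WS (even) row.
Chart row 2 tiled across columns 1-7: k k p p k k p
Wrong side: read the tiled row from column 7 down to 1 and exchange k with p (leave o, x).
Row 8 as worked: k p p k k p p
Counting 7 along the worked row gives p.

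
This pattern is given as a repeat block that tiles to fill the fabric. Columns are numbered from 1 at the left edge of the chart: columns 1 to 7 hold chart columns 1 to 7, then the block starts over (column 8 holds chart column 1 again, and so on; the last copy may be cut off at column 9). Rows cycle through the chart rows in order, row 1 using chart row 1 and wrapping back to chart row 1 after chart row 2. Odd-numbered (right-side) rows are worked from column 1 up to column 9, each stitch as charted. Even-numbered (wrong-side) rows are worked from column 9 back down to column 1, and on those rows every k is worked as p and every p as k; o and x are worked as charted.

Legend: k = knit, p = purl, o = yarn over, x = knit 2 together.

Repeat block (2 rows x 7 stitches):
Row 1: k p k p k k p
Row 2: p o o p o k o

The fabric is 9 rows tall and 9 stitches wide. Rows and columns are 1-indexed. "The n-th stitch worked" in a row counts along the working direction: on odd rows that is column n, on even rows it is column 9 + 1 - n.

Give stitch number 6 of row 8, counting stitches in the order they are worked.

Stitch:
k

Derivation:
For row 8: chart row = ((8-1) mod 2) + 1 = 2; this is a WS (even) row.
Chart row 2 tiled across columns 1-9: p o o p o k o p o
WS: work from column 9 back to column 1 (reverse the tiled row), swapping k<->p (o and x unchanged).
Row 8 as worked: o k o p o k o o k
The 6th stitch worked is k.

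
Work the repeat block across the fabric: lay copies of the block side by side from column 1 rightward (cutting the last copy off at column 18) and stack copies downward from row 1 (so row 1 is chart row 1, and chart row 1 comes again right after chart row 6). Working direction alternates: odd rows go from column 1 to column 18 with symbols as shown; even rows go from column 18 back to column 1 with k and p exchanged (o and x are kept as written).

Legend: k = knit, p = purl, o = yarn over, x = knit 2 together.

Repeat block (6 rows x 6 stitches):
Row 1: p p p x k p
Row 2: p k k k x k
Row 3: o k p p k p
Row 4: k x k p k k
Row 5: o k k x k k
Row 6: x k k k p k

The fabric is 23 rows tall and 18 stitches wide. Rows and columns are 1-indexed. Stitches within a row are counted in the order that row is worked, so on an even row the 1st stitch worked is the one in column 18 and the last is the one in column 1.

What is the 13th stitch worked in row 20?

Result:
p

Derivation:
Row 20: (20-1) mod 6 = 1, so use chart row 2. Even row -> WS.
Chart row 2 tiled across columns 1-18: p k k k x k p k k k x k p k k k x k
Wrong side: read the tiled row from column 18 down to 1 and exchange k with p (leave o, x).
Row 20 as worked: p x p p p k p x p p p k p x p p p k
The 13th stitch worked is p.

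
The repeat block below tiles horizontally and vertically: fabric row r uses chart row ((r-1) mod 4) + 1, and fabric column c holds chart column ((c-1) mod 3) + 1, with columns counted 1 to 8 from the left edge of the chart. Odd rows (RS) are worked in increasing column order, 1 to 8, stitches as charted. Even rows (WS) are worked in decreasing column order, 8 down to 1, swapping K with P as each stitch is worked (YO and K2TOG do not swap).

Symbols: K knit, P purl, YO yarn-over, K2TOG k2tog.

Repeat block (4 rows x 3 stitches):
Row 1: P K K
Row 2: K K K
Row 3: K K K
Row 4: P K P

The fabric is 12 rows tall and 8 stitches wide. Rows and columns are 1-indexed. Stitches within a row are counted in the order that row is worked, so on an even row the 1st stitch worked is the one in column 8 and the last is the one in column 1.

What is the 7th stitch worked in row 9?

== STITCH ==
P

Derivation:
Row 9 uses chart row ((9-1) mod 4)+1 = 1. Row 9 is odd, so RS.
Chart row 1 tiled across columns 1-8: P K K P K K P K
RS: work column 1 to column 8, symbols as charted — the tiled row is the row as worked.
Counting 7 along the worked row gives P.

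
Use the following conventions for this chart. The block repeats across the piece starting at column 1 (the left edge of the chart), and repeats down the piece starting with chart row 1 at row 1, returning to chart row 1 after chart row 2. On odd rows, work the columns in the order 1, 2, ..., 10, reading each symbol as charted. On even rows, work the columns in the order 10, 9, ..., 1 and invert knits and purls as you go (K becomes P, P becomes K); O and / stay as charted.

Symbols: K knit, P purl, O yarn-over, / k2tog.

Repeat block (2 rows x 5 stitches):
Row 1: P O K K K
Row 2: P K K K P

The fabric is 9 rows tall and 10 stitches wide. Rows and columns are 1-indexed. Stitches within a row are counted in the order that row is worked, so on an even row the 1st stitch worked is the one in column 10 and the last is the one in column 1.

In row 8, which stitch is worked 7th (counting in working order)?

Row 8 uses chart row ((8-1) mod 2)+1 = 2. Row 8 is even, so WS.
Chart row 2 tiled across columns 1-10: P K K K P P K K K P
WS: work from column 10 back to column 1 (reverse the tiled row), swapping K<->P (O and / unchanged).
Row 8 as worked: K P P P K K P P P K
Counting 7 along the worked row gives P.

Stitch:
P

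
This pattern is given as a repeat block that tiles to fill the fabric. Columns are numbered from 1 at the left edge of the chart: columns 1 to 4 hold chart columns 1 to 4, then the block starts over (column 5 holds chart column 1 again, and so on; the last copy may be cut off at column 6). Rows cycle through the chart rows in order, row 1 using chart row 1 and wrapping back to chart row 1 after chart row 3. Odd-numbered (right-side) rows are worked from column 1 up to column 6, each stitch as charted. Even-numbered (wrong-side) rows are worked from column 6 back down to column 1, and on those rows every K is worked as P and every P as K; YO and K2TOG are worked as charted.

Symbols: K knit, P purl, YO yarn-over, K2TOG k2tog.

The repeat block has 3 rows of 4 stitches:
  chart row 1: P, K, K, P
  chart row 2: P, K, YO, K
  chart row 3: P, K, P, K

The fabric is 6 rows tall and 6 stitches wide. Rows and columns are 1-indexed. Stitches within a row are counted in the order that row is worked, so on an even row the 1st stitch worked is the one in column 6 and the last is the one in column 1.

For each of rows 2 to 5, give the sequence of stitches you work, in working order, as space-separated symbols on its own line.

Result:
P K P YO P K
P K P K P K
P K K P P K
P K YO K P K

Derivation:
Row 2: chart row 2, WS - tiled (columns 1-6): P K YO K P K; work from column 6 back to 1 with K<->P swapped.
Row 3: chart row 3, RS - tile across columns 1-6 and work as-is.
Row 4: chart row 1, WS - tiled (columns 1-6): P K K P P K; work from column 6 back to 1 with K<->P swapped.
Row 5: chart row 2, RS - tile across columns 1-6 and work as-is.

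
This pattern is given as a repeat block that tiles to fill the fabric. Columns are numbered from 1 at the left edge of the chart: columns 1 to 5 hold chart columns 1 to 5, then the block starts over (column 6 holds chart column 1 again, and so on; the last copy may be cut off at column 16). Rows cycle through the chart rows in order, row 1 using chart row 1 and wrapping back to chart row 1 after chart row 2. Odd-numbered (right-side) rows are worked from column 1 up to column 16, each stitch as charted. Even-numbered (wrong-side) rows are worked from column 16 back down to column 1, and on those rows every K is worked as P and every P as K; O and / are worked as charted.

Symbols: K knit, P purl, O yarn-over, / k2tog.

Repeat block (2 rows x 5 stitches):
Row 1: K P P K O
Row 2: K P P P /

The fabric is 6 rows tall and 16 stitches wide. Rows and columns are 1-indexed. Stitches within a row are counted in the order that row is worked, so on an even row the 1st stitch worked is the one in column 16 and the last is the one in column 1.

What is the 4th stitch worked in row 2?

Stitch:
K

Derivation:
For row 2: chart row = ((2-1) mod 2) + 1 = 2; this is a WS (even) row.
Chart row 2 tiled across columns 1-16: K P P P / K P P P / K P P P / K
WS: work from column 16 back to column 1 (reverse the tiled row), swapping K<->P (O and / unchanged).
Row 2 as worked: P / K K K P / K K K P / K K K P
Counting 4 along the worked row gives K.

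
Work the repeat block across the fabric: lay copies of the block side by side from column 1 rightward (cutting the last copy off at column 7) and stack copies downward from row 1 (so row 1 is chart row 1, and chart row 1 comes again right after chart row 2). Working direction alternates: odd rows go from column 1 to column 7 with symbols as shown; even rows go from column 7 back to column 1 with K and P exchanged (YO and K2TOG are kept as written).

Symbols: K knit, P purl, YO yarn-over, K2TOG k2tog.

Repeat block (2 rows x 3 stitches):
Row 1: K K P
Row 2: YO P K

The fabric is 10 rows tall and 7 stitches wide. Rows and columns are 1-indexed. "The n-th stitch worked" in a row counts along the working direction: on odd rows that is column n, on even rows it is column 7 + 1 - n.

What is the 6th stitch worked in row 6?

For row 6: chart row = ((6-1) mod 2) + 1 = 2; this is a WS (even) row.
Chart row 2 tiled across columns 1-7: YO P K YO P K YO
WS: work from column 7 back to column 1 (reverse the tiled row), swapping K<->P (YO and K2TOG unchanged).
Row 6 as worked: YO P K YO P K YO
The 6th stitch worked is K.

== STITCH ==
K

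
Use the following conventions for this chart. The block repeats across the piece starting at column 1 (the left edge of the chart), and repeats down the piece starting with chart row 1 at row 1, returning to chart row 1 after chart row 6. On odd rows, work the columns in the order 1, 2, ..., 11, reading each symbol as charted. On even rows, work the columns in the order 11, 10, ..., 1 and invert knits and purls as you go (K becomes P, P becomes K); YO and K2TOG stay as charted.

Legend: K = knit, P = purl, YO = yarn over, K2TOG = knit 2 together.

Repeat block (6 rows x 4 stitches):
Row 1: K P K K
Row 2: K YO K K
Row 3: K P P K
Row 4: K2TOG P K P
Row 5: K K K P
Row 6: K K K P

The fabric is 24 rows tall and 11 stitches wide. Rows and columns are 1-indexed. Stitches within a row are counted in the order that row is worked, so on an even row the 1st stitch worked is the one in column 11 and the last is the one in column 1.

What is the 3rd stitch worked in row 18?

== STITCH ==
P

Derivation:
Row 18 uses chart row ((18-1) mod 6)+1 = 6. Row 18 is even, so WS.
Chart row 6 tiled across columns 1-11: K K K P K K K P K K K
WS: work from column 11 back to column 1 (reverse the tiled row), swapping K<->P (YO and K2TOG unchanged).
Row 18 as worked: P P P K P P P K P P P
The 3rd stitch worked is P.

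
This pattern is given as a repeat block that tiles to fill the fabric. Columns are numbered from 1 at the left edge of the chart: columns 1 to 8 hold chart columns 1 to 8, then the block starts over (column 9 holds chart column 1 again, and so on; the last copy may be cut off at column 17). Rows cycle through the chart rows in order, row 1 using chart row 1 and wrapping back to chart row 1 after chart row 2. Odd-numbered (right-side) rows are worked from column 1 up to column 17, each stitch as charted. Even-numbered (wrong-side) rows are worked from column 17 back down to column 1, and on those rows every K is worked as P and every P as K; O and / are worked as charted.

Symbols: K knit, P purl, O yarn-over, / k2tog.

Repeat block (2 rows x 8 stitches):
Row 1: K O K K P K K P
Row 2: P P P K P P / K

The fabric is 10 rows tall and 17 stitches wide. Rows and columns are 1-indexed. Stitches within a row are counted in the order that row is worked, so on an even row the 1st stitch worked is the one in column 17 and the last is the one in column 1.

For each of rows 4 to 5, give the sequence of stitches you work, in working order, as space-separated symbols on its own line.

== ROWS AS WORKED ==
K P / K K P K K K P / K K P K K K
K O K K P K K P K O K K P K K P K

Derivation:
Row 4: chart row 2, WS - tiled (columns 1-17): P P P K P P / K P P P K P P / K P; work from column 17 back to 1 with K<->P swapped.
Row 5: chart row 1, RS - tile across columns 1-17 and work as-is.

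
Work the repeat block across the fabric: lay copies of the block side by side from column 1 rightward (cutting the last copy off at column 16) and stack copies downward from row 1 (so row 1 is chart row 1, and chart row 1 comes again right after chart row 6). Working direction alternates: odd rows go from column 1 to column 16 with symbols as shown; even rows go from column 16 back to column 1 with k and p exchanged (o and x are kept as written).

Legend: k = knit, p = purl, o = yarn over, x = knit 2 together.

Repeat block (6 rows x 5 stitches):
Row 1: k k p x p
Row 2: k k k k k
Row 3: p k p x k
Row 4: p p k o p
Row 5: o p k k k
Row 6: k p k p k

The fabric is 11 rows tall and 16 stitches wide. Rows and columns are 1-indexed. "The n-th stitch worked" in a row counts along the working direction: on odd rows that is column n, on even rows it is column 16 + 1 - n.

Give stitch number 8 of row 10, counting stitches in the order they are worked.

== STITCH ==
o

Derivation:
Row 10 uses chart row ((10-1) mod 6)+1 = 4. Row 10 is even, so WS.
Chart row 4 tiled across columns 1-16: p p k o p p p k o p p p k o p p
WS row: flip the tiled sequence (start at column 16) and apply k<->p; o and x stay.
Row 10 as worked: k k o p k k k o p k k k o p k k
Stitch 8 in working order -> o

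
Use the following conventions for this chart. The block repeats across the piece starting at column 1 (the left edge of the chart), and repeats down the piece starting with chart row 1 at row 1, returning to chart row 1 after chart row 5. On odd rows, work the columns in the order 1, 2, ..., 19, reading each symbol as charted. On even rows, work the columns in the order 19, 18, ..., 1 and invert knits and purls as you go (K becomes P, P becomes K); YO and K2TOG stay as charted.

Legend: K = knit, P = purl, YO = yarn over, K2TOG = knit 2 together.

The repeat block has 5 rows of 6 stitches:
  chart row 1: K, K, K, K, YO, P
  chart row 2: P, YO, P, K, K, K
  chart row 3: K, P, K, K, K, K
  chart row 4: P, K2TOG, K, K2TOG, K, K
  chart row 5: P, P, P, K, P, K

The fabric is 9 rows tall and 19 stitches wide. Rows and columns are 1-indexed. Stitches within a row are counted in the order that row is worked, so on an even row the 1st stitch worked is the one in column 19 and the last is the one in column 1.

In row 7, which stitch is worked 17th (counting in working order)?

== STITCH ==
K

Derivation:
Row 7 uses chart row ((7-1) mod 5)+1 = 2. Row 7 is odd, so RS.
Chart row 2 tiled across columns 1-19: P YO P K K K P YO P K K K P YO P K K K P
RS row: no reversal, no swap; stitch n worked = column n.
The 17th stitch worked is K.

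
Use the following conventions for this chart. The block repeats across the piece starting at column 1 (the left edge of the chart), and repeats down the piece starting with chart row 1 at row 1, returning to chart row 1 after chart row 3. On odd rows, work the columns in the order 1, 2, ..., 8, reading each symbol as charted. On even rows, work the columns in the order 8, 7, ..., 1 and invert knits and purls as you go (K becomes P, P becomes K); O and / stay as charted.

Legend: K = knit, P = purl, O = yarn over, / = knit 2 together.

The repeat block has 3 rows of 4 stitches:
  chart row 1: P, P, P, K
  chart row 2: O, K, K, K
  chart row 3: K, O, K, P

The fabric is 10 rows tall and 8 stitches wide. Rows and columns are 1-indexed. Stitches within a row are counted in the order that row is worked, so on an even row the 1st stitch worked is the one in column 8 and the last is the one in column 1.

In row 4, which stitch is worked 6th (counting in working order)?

Stitch:
K

Derivation:
Row 4 uses chart row ((4-1) mod 3)+1 = 1. Row 4 is even, so WS.
Chart row 1 tiled across columns 1-8: P P P K P P P K
Wrong side: read the tiled row from column 8 down to 1 and exchange K with P (leave O, /).
Row 4 as worked: P K K K P K K K
Stitch 6 in working order -> K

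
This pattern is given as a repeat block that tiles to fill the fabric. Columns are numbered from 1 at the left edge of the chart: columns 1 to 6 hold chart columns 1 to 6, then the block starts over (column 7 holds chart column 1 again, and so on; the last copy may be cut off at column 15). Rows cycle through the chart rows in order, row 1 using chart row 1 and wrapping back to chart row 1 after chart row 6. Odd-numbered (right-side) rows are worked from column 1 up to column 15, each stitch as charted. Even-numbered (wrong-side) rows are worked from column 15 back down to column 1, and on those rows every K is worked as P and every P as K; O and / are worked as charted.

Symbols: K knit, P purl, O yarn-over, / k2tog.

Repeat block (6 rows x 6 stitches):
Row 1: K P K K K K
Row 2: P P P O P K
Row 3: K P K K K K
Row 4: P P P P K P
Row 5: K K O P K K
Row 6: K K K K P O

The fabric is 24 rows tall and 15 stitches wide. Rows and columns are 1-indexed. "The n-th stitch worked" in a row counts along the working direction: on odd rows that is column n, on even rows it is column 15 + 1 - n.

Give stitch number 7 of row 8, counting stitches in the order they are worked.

Stitch:
K

Derivation:
For row 8: chart row = ((8-1) mod 6) + 1 = 2; this is a WS (even) row.
Chart row 2 tiled across columns 1-15: P P P O P K P P P O P K P P P
WS: work from column 15 back to column 1 (reverse the tiled row), swapping K<->P (O and / unchanged).
Row 8 as worked: K K K P K O K K K P K O K K K
Counting 7 along the worked row gives K.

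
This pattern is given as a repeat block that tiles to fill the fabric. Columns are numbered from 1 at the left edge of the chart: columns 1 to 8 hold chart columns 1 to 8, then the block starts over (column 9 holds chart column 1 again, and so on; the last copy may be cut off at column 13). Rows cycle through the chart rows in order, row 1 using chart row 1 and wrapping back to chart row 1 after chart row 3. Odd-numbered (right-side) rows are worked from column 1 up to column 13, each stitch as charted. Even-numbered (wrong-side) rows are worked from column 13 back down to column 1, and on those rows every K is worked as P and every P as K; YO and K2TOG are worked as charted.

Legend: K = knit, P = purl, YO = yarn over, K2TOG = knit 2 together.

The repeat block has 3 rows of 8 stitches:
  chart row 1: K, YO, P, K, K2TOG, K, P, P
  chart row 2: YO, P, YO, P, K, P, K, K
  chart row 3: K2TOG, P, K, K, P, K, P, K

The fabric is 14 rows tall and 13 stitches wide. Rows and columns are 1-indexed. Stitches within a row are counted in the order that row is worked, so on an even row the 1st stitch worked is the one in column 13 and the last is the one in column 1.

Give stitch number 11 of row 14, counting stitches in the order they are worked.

Row 14: (14-1) mod 3 = 1, so use chart row 2. Even row -> WS.
Chart row 2 tiled across columns 1-13: YO P YO P K P K K YO P YO P K
WS row: flip the tiled sequence (start at column 13) and apply K<->P; YO and K2TOG stay.
Row 14 as worked: P K YO K YO P P K P K YO K YO
Stitch 11 in working order -> YO

== STITCH ==
YO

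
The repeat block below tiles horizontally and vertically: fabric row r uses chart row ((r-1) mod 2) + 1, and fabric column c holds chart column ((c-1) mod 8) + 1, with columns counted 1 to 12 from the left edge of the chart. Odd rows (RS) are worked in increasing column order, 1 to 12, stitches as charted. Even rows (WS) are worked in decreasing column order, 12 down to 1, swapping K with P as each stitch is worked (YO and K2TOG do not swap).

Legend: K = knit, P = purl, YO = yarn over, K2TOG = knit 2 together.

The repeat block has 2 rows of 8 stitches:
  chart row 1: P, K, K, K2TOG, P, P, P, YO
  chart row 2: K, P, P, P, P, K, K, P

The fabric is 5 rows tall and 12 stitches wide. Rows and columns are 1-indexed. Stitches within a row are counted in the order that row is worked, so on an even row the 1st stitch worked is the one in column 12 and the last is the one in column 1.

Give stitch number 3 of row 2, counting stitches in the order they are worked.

Stitch:
K

Derivation:
For row 2: chart row = ((2-1) mod 2) + 1 = 2; this is a WS (even) row.
Chart row 2 tiled across columns 1-12: K P P P P K K P K P P P
WS: work from column 12 back to column 1 (reverse the tiled row), swapping K<->P (YO and K2TOG unchanged).
Row 2 as worked: K K K P K P P K K K K P
Stitch 3 in working order -> K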